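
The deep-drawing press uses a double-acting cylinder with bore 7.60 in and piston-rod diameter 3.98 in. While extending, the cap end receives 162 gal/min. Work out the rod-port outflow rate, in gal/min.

Cap-side area A_cap = π/4 × (7.60 in)² = 45.36 in^2
Rod-side annular area A_ann = π/4 × (7.60² − 3.98²) = 32.92 in^2
Piston speed v = Q_in/A_cap; rod-end outflow Q_out = v × A_ann = Q_in × A_ann/A_cap.

Q_out ≈ 118 gal/min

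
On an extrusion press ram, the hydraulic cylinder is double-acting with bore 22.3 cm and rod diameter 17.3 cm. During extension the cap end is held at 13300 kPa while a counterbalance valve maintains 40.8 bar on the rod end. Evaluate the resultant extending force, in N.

Cap-side area A_cap = π/4 × (22.3 cm)² = 390.6 cm^2
Rod-side annular area A_ann = π/4 × (22.3² − 17.3²) = 155.5 cm^2
Net thrust = P_cap·A_cap − P_rod·A_ann = 5.195e5 N − 63450 N

F ≈ 4.56e5 N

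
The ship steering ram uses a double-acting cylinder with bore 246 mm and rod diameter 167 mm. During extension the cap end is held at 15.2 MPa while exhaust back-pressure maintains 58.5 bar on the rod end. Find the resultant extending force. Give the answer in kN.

F ≈ 573 kN

Cap-side area A_cap = π/4 × (246 mm)² = 47530 mm^2
Rod-side annular area A_ann = π/4 × (246² − 167²) = 25630 mm^2
Net thrust = P_cap·A_cap − P_rod·A_ann = 722.4 kN − 149.9 kN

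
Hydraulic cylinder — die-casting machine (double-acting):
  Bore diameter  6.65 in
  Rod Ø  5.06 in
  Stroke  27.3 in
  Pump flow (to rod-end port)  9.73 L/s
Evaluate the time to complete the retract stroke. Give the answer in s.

Rod-side annular area A_ann = π/4 × (6.65² − 5.06²) = 14.62 in^2
Swept volume V = A × L; t = V / Q = A·L / Q

t ≈ 0.672 s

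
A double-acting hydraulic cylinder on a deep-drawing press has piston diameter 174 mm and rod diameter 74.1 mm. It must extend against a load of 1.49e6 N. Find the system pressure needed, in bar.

P ≈ 627 bar

Cap-side area A_cap = π/4 × (174 mm)² = 23780 mm^2
P = F / A = 1.49e6 N / A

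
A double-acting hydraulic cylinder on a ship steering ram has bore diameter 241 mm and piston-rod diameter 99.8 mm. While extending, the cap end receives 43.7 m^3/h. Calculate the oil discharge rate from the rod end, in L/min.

Cap-side area A_cap = π/4 × (241 mm)² = 45620 mm^2
Rod-side annular area A_ann = π/4 × (241² − 99.8²) = 37790 mm^2
Piston speed v = Q_in/A_cap; rod-end outflow Q_out = v × A_ann = Q_in × A_ann/A_cap.

Q_out ≈ 603 L/min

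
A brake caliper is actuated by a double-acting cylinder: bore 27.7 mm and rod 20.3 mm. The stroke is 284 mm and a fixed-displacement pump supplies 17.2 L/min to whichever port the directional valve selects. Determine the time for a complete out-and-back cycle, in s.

t ≈ 0.873 s

Cap-side area A_cap = π/4 × (27.7 mm)² = 602.6 mm^2
Rod-side annular area A_ann = π/4 × (27.7² − 20.3²) = 279.0 mm^2
t_ext = A_cap·L/Q = 0.5970 s
t_ret = A_ann·L/Q = 0.2764 s
t_cycle = t_ext + t_ret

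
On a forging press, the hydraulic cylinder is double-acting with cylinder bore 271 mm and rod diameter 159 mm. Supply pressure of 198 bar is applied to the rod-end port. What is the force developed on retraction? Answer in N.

F ≈ 7.49e5 N

Rod-side annular area A_ann = π/4 × (271² − 159²) = 37820 mm^2
On retraction the pressure acts on the annular area (bore minus rod).
F = P × A_ann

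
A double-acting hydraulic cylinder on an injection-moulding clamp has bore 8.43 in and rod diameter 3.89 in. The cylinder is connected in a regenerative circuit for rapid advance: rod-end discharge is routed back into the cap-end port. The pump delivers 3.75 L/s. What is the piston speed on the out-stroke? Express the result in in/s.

v ≈ 19.3 in/s

In regeneration the rod-end outflow joins the pump flow into the cap end, so the net volume the pump must supply per unit advance equals the rod cross-section area.
Rod cross-section A_rod = π/4 × (3.89 in)² = 11.88 in^2
v = Q_pump / A_rod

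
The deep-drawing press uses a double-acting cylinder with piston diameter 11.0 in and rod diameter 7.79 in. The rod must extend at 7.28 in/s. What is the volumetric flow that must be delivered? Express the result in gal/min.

Cap-side area A_cap = π/4 × (11.0 in)² = 95.03 in^2
Q = A × v

Q ≈ 180 gal/min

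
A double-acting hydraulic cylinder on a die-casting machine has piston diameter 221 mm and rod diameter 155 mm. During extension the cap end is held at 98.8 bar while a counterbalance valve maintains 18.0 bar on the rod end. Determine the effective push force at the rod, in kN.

Cap-side area A_cap = π/4 × (221 mm)² = 38360 mm^2
Rod-side annular area A_ann = π/4 × (221² − 155²) = 19490 mm^2
Net thrust = P_cap·A_cap − P_rod·A_ann = 379.0 kN − 35.08 kN

F ≈ 344 kN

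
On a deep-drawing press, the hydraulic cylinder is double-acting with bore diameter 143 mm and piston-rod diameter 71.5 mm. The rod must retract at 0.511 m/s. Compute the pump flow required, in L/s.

Q ≈ 6.16 L/s

Rod-side annular area A_ann = π/4 × (143² − 71.5²) = 12050 mm^2
Q = A × v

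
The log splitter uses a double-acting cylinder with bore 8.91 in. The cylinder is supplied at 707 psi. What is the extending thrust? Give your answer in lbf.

F ≈ 44100 lbf

Cap-side area A_cap = π/4 × (8.91 in)² = 62.35 in^2
F = P × A_cap = 707 psi × A_cap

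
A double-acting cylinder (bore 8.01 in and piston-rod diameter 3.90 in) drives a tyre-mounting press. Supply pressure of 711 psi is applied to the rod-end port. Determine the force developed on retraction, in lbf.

F ≈ 27300 lbf

Rod-side annular area A_ann = π/4 × (8.01² − 3.90²) = 38.45 in^2
On retraction the pressure acts on the annular area (bore minus rod).
F = P × A_ann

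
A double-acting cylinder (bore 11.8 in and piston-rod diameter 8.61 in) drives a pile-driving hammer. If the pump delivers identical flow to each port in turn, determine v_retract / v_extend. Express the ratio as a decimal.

Cap-side area A_cap = π/4 × (11.8 in)² = 109.4 in^2
Rod-side annular area A_ann = π/4 × (11.8² − 8.61²) = 51.14 in^2
For equal Q, v ∝ 1/A, so v_ret/v_ext = A_cap/A_ann.

v_ret/v_ext ≈ 2.14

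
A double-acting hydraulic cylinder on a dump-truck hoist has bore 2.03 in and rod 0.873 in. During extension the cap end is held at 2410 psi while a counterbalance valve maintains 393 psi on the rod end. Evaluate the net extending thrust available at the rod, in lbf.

F ≈ 6760 lbf

Cap-side area A_cap = π/4 × (2.03 in)² = 3.237 in^2
Rod-side annular area A_ann = π/4 × (2.03² − 0.873²) = 2.638 in^2
Net thrust = P_cap·A_cap − P_rod·A_ann = 7800 lbf − 1037 lbf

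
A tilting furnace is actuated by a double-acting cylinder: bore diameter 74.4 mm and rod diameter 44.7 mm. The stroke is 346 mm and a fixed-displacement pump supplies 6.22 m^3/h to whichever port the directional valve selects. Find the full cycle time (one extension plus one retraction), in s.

Cap-side area A_cap = π/4 × (74.4 mm)² = 4347 mm^2
Rod-side annular area A_ann = π/4 × (74.4² − 44.7²) = 2778 mm^2
t_ext = A_cap·L/Q = 0.8706 s
t_ret = A_ann·L/Q = 0.5563 s
t_cycle = t_ext + t_ret

t ≈ 1.43 s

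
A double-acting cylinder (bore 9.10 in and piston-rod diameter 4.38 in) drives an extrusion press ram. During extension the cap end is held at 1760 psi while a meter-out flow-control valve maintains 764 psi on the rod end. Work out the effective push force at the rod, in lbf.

F ≈ 76300 lbf

Cap-side area A_cap = π/4 × (9.10 in)² = 65.04 in^2
Rod-side annular area A_ann = π/4 × (9.10² − 4.38²) = 49.97 in^2
Net thrust = P_cap·A_cap − P_rod·A_ann = 1.145e5 lbf − 38180 lbf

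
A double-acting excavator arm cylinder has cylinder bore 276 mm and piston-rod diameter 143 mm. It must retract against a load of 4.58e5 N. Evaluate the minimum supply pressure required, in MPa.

P ≈ 10.5 MPa

Rod-side annular area A_ann = π/4 × (276² − 143²) = 43770 mm^2
Retraction: pressure acts on the annular area.
P = F / A = 4.58e5 N / A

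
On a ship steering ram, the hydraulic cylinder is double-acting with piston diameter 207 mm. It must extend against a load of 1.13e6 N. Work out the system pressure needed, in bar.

Cap-side area A_cap = π/4 × (207 mm)² = 33650 mm^2
P = F / A = 1.13e6 N / A

P ≈ 336 bar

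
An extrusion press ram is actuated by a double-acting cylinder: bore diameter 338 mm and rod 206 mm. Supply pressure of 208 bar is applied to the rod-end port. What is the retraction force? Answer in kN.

F ≈ 1170 kN

Rod-side annular area A_ann = π/4 × (338² − 206²) = 56400 mm^2
On retraction the pressure acts on the annular area (bore minus rod).
F = P × A_ann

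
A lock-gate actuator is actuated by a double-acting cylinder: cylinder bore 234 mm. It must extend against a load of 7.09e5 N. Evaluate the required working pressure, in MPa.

Cap-side area A_cap = π/4 × (234 mm)² = 43010 mm^2
P = F / A = 7.09e5 N / A

P ≈ 16.5 MPa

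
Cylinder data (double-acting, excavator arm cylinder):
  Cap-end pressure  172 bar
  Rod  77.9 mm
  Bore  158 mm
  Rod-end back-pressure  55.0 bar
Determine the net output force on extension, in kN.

F ≈ 256 kN

Cap-side area A_cap = π/4 × (158 mm)² = 19610 mm^2
Rod-side annular area A_ann = π/4 × (158² − 77.9²) = 14840 mm^2
Net thrust = P_cap·A_cap − P_rod·A_ann = 337.2 kN − 81.62 kN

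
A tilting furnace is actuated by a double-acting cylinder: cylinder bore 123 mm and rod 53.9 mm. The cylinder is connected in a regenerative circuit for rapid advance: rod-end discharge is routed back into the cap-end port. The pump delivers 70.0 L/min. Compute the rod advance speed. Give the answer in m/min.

In regeneration the rod-end outflow joins the pump flow into the cap end, so the net volume the pump must supply per unit advance equals the rod cross-section area.
Rod cross-section A_rod = π/4 × (53.9 mm)² = 2282 mm^2
v = Q_pump / A_rod

v ≈ 30.7 m/min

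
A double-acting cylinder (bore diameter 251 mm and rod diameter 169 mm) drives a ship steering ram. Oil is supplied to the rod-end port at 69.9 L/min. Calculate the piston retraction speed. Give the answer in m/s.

v ≈ 0.0431 m/s

Rod-side annular area A_ann = π/4 × (251² − 169²) = 27050 mm^2
Flow into the rod-end port fills the annular volume.
v = Q / A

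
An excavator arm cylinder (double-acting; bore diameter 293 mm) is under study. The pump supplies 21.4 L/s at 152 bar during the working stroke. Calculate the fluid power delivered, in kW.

W ≈ 325 kW

Hydraulic power = P × Q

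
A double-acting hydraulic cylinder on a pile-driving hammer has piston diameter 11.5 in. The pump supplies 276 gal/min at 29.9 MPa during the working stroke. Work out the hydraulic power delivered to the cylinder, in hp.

W ≈ 698 hp

Hydraulic power = P × Q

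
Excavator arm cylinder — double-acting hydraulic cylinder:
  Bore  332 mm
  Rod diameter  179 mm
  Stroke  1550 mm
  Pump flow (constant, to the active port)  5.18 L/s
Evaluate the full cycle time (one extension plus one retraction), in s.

Cap-side area A_cap = π/4 × (332 mm)² = 86570 mm^2
Rod-side annular area A_ann = π/4 × (332² − 179²) = 61400 mm^2
t_ext = A_cap·L/Q = 25.90 s
t_ret = A_ann·L/Q = 18.37 s
t_cycle = t_ext + t_ret

t ≈ 44.3 s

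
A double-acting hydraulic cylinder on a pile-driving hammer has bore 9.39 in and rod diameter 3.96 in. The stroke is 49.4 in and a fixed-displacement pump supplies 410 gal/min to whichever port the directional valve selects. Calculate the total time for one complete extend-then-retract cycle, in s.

Cap-side area A_cap = π/4 × (9.39 in)² = 69.25 in^2
Rod-side annular area A_ann = π/4 × (9.39² − 3.96²) = 56.93 in^2
t_ext = A_cap·L/Q = 2.167 s
t_ret = A_ann·L/Q = 1.782 s
t_cycle = t_ext + t_ret

t ≈ 3.95 s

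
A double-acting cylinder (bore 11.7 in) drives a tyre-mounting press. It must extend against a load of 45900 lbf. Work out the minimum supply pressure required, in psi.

Cap-side area A_cap = π/4 × (11.7 in)² = 107.5 in^2
P = F / A = 45900 lbf / A

P ≈ 427 psi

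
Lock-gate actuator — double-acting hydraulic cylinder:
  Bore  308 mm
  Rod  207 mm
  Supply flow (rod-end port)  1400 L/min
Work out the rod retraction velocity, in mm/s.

v ≈ 571 mm/s

Rod-side annular area A_ann = π/4 × (308² − 207²) = 40850 mm^2
Flow into the rod-end port fills the annular volume.
v = Q / A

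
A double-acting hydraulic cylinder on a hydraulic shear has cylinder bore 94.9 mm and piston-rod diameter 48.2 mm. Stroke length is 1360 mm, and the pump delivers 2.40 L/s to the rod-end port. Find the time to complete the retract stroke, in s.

t ≈ 2.97 s

Rod-side annular area A_ann = π/4 × (94.9² − 48.2²) = 5249 mm^2
Swept volume V = A × L; t = V / Q = A·L / Q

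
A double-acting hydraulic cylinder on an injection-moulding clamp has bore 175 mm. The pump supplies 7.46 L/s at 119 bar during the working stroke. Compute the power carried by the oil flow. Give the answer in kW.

Hydraulic power = P × Q

W ≈ 88.8 kW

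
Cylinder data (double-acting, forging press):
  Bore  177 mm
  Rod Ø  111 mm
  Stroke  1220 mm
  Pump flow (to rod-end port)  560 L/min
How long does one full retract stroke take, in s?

Rod-side annular area A_ann = π/4 × (177² − 111²) = 14930 mm^2
Swept volume V = A × L; t = V / Q = A·L / Q

t ≈ 1.95 s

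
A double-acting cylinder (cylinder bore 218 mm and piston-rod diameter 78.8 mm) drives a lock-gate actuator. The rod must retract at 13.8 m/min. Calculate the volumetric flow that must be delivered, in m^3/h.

Rod-side annular area A_ann = π/4 × (218² − 78.8²) = 32450 mm^2
Q = A × v

Q ≈ 26.9 m^3/h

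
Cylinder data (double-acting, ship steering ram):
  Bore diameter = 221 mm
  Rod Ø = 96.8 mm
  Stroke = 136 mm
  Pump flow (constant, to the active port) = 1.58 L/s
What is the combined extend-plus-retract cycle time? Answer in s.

Cap-side area A_cap = π/4 × (221 mm)² = 38360 mm^2
Rod-side annular area A_ann = π/4 × (221² − 96.8²) = 31000 mm^2
t_ext = A_cap·L/Q = 3.302 s
t_ret = A_ann·L/Q = 2.668 s
t_cycle = t_ext + t_ret

t ≈ 5.97 s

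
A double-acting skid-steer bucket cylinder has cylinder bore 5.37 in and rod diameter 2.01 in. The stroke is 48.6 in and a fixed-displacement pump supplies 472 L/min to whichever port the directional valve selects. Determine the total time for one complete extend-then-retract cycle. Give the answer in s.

Cap-side area A_cap = π/4 × (5.37 in)² = 22.65 in^2
Rod-side annular area A_ann = π/4 × (5.37² − 2.01²) = 19.48 in^2
t_ext = A_cap·L/Q = 2.293 s
t_ret = A_ann·L/Q = 1.972 s
t_cycle = t_ext + t_ret

t ≈ 4.26 s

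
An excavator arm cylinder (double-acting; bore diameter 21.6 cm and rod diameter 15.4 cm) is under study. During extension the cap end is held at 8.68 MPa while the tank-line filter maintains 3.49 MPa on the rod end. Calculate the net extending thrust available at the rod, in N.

F ≈ 2.55e5 N

Cap-side area A_cap = π/4 × (21.6 cm)² = 366.4 cm^2
Rod-side annular area A_ann = π/4 × (21.6² − 15.4²) = 180.2 cm^2
Net thrust = P_cap·A_cap − P_rod·A_ann = 3.181e5 N − 62880 N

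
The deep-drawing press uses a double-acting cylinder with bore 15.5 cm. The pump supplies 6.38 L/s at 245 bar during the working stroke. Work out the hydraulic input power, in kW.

Hydraulic power = P × Q

W ≈ 156 kW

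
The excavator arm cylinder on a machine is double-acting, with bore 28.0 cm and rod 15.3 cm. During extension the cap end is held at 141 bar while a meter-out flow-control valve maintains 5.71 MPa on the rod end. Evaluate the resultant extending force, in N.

Cap-side area A_cap = π/4 × (28.0 cm)² = 615.8 cm^2
Rod-side annular area A_ann = π/4 × (28.0² − 15.3²) = 431.9 cm^2
Net thrust = P_cap·A_cap − P_rod·A_ann = 8.682e5 N − 2.466e5 N

F ≈ 6.22e5 N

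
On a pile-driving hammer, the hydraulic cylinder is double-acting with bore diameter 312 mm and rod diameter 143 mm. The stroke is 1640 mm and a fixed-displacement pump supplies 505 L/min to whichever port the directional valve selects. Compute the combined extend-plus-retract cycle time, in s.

t ≈ 26.7 s

Cap-side area A_cap = π/4 × (312 mm)² = 76450 mm^2
Rod-side annular area A_ann = π/4 × (312² − 143²) = 60390 mm^2
t_ext = A_cap·L/Q = 14.90 s
t_ret = A_ann·L/Q = 11.77 s
t_cycle = t_ext + t_ret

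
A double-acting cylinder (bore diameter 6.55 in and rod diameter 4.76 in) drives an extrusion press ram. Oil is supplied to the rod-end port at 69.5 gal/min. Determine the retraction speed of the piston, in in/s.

v ≈ 16.8 in/s

Rod-side annular area A_ann = π/4 × (6.55² − 4.76²) = 15.90 in^2
Flow into the rod-end port fills the annular volume.
v = Q / A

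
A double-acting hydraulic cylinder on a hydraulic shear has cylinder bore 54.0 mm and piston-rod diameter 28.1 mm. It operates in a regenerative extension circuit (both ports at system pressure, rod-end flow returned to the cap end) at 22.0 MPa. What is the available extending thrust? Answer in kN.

F ≈ 13.6 kN

With equal pressure on both faces, forces on the annular region cancel; the net push is pressure × rod cross-section.
Rod cross-section A_rod = π/4 × (28.1 mm)² = 620.2 mm^2
F = P × A_rod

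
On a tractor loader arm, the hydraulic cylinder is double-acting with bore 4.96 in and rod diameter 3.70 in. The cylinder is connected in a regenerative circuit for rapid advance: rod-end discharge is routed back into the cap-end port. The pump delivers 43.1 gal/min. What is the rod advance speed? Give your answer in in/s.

In regeneration the rod-end outflow joins the pump flow into the cap end, so the net volume the pump must supply per unit advance equals the rod cross-section area.
Rod cross-section A_rod = π/4 × (3.70 in)² = 10.75 in^2
v = Q_pump / A_rod

v ≈ 15.4 in/s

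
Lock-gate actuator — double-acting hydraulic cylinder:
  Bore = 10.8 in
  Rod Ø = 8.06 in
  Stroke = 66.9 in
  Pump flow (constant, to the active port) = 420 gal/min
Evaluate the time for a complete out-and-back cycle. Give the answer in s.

Cap-side area A_cap = π/4 × (10.8 in)² = 91.61 in^2
Rod-side annular area A_ann = π/4 × (10.8² − 8.06²) = 40.59 in^2
t_ext = A_cap·L/Q = 3.790 s
t_ret = A_ann·L/Q = 1.679 s
t_cycle = t_ext + t_ret

t ≈ 5.47 s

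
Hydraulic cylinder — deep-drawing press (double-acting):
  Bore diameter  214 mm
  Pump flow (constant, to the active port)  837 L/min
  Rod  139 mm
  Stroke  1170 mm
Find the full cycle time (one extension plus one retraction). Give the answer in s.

Cap-side area A_cap = π/4 × (214 mm)² = 35970 mm^2
Rod-side annular area A_ann = π/4 × (214² − 139²) = 20790 mm^2
t_ext = A_cap·L/Q = 3.017 s
t_ret = A_ann·L/Q = 1.744 s
t_cycle = t_ext + t_ret

t ≈ 4.76 s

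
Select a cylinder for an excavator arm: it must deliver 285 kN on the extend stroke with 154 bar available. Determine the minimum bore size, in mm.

D ≈ 154 mm

Extension force acts on the full piston face: F = P × (π/4)D².
D = √(4F / (πP)) = √(4 × 285 kN / (π × 154 bar))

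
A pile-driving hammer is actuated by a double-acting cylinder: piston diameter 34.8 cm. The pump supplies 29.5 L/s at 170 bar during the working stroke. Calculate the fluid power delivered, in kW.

W ≈ 502 kW

Hydraulic power = P × Q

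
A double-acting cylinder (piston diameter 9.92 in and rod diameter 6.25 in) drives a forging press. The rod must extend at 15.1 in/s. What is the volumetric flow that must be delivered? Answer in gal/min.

Q ≈ 303 gal/min

Cap-side area A_cap = π/4 × (9.92 in)² = 77.29 in^2
Q = A × v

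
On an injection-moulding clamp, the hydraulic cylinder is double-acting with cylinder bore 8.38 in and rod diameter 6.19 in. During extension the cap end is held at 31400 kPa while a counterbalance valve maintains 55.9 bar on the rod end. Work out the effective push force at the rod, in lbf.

Cap-side area A_cap = π/4 × (8.38 in)² = 55.15 in^2
Rod-side annular area A_ann = π/4 × (8.38² − 6.19²) = 25.06 in^2
Net thrust = P_cap·A_cap − P_rod·A_ann = 2.512e5 lbf − 20320 lbf

F ≈ 2.31e5 lbf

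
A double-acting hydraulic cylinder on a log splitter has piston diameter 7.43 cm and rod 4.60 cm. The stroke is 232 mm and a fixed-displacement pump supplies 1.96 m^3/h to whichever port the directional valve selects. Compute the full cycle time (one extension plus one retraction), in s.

Cap-side area A_cap = π/4 × (7.43 cm)² = 43.36 cm^2
Rod-side annular area A_ann = π/4 × (7.43² − 4.60²) = 26.74 cm^2
t_ext = A_cap·L/Q = 1.848 s
t_ret = A_ann·L/Q = 1.139 s
t_cycle = t_ext + t_ret

t ≈ 2.99 s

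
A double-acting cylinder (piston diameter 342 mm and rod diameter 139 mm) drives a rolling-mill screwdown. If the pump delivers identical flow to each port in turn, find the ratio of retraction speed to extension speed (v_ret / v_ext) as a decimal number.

Cap-side area A_cap = π/4 × (342 mm)² = 91860 mm^2
Rod-side annular area A_ann = π/4 × (342² − 139²) = 76690 mm^2
For equal Q, v ∝ 1/A, so v_ret/v_ext = A_cap/A_ann.

v_ret/v_ext ≈ 1.20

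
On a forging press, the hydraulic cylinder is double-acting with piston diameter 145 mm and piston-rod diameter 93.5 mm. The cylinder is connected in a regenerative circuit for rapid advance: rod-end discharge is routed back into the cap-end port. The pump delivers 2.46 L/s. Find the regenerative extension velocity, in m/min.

v ≈ 21.5 m/min

In regeneration the rod-end outflow joins the pump flow into the cap end, so the net volume the pump must supply per unit advance equals the rod cross-section area.
Rod cross-section A_rod = π/4 × (93.5 mm)² = 6866 mm^2
v = Q_pump / A_rod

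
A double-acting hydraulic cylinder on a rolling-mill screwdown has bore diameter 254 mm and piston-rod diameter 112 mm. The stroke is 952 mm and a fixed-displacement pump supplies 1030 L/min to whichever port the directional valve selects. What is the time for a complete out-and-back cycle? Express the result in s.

Cap-side area A_cap = π/4 × (254 mm)² = 50670 mm^2
Rod-side annular area A_ann = π/4 × (254² − 112²) = 40820 mm^2
t_ext = A_cap·L/Q = 2.810 s
t_ret = A_ann·L/Q = 2.264 s
t_cycle = t_ext + t_ret

t ≈ 5.07 s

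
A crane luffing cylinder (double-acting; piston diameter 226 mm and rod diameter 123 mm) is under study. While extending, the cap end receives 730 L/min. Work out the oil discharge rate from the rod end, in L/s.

Q_out ≈ 8.56 L/s

Cap-side area A_cap = π/4 × (226 mm)² = 40110 mm^2
Rod-side annular area A_ann = π/4 × (226² − 123²) = 28230 mm^2
Piston speed v = Q_in/A_cap; rod-end outflow Q_out = v × A_ann = Q_in × A_ann/A_cap.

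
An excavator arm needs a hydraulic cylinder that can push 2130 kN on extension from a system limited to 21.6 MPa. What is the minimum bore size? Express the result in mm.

D ≈ 354 mm

Extension force acts on the full piston face: F = P × (π/4)D².
D = √(4F / (πP)) = √(4 × 2130 kN / (π × 21.6 MPa))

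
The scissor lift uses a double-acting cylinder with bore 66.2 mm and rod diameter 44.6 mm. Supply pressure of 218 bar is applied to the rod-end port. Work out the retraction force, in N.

Rod-side annular area A_ann = π/4 × (66.2² − 44.6²) = 1880 mm^2
On retraction the pressure acts on the annular area (bore minus rod).
F = P × A_ann

F ≈ 41000 N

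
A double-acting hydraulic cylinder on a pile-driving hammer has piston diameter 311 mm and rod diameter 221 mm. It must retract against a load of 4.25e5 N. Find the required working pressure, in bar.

P ≈ 113 bar

Rod-side annular area A_ann = π/4 × (311² − 221²) = 37600 mm^2
Retraction: pressure acts on the annular area.
P = F / A = 4.25e5 N / A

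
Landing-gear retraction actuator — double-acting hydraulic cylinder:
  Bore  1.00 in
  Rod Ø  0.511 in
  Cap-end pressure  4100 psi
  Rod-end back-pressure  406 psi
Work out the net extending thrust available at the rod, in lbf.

F ≈ 2980 lbf

Cap-side area A_cap = π/4 × (1.00 in)² = 0.7854 in^2
Rod-side annular area A_ann = π/4 × (1.00² − 0.511²) = 0.5803 in^2
Net thrust = P_cap·A_cap − P_rod·A_ann = 3220 lbf − 235.6 lbf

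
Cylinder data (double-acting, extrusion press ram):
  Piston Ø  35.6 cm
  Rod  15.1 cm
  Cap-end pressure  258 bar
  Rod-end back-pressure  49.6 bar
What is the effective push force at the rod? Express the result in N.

Cap-side area A_cap = π/4 × (35.6 cm)² = 995.4 cm^2
Rod-side annular area A_ann = π/4 × (35.6² − 15.1²) = 816.3 cm^2
Net thrust = P_cap·A_cap − P_rod·A_ann = 2.568e6 N − 4.049e5 N

F ≈ 2.16e6 N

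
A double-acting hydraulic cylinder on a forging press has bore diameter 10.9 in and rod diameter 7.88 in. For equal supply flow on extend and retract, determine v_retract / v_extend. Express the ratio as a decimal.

Cap-side area A_cap = π/4 × (10.9 in)² = 93.31 in^2
Rod-side annular area A_ann = π/4 × (10.9² − 7.88²) = 44.54 in^2
For equal Q, v ∝ 1/A, so v_ret/v_ext = A_cap/A_ann.

v_ret/v_ext ≈ 2.09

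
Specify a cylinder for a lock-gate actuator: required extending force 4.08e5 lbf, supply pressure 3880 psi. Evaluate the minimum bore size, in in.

D ≈ 11.6 in

Extension force acts on the full piston face: F = P × (π/4)D².
D = √(4F / (πP)) = √(4 × 4.08e5 lbf / (π × 3880 psi))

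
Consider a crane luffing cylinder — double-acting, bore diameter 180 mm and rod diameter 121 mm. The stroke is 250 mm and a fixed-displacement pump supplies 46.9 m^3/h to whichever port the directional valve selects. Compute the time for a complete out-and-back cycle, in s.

t ≈ 0.756 s

Cap-side area A_cap = π/4 × (180 mm)² = 25450 mm^2
Rod-side annular area A_ann = π/4 × (180² − 121²) = 13950 mm^2
t_ext = A_cap·L/Q = 0.4883 s
t_ret = A_ann·L/Q = 0.2677 s
t_cycle = t_ext + t_ret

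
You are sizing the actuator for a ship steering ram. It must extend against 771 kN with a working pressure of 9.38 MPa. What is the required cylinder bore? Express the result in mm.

Extension force acts on the full piston face: F = P × (π/4)D².
D = √(4F / (πP)) = √(4 × 771 kN / (π × 9.38 MPa))

D ≈ 324 mm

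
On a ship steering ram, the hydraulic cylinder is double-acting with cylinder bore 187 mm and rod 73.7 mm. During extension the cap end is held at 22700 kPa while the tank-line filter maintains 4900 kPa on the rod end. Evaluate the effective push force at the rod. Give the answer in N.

F ≈ 5.10e5 N

Cap-side area A_cap = π/4 × (187 mm)² = 27460 mm^2
Rod-side annular area A_ann = π/4 × (187² − 73.7²) = 23200 mm^2
Net thrust = P_cap·A_cap − P_rod·A_ann = 6.234e5 N − 1.137e5 N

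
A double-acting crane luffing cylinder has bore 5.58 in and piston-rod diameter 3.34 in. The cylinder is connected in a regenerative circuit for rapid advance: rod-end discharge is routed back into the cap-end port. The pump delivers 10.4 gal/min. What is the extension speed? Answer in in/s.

v ≈ 4.57 in/s

In regeneration the rod-end outflow joins the pump flow into the cap end, so the net volume the pump must supply per unit advance equals the rod cross-section area.
Rod cross-section A_rod = π/4 × (3.34 in)² = 8.762 in^2
v = Q_pump / A_rod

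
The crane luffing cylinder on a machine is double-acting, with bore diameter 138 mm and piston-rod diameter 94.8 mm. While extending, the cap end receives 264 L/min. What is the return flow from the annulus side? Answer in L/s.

Q_out ≈ 2.32 L/s

Cap-side area A_cap = π/4 × (138 mm)² = 14960 mm^2
Rod-side annular area A_ann = π/4 × (138² − 94.8²) = 7899 mm^2
Piston speed v = Q_in/A_cap; rod-end outflow Q_out = v × A_ann = Q_in × A_ann/A_cap.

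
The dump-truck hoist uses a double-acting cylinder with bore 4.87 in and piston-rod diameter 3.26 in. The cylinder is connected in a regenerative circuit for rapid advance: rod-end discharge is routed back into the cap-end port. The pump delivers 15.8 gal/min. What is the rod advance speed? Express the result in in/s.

In regeneration the rod-end outflow joins the pump flow into the cap end, so the net volume the pump must supply per unit advance equals the rod cross-section area.
Rod cross-section A_rod = π/4 × (3.26 in)² = 8.347 in^2
v = Q_pump / A_rod

v ≈ 7.29 in/s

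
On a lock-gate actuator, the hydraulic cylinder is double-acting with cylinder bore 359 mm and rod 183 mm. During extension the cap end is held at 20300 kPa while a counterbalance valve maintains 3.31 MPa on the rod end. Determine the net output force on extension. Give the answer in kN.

Cap-side area A_cap = π/4 × (359 mm)² = 1.012e5 mm^2
Rod-side annular area A_ann = π/4 × (359² − 183²) = 74920 mm^2
Net thrust = P_cap·A_cap − P_rod·A_ann = 2055 kN − 248.0 kN

F ≈ 1810 kN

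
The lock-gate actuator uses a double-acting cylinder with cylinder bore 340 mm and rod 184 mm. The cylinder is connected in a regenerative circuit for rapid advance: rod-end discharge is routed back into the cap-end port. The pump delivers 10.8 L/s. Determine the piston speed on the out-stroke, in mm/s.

v ≈ 406 mm/s

In regeneration the rod-end outflow joins the pump flow into the cap end, so the net volume the pump must supply per unit advance equals the rod cross-section area.
Rod cross-section A_rod = π/4 × (184 mm)² = 26590 mm^2
v = Q_pump / A_rod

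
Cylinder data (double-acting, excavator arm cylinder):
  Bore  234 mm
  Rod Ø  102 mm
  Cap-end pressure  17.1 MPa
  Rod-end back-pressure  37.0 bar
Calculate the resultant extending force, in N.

Cap-side area A_cap = π/4 × (234 mm)² = 43010 mm^2
Rod-side annular area A_ann = π/4 × (234² − 102²) = 34830 mm^2
Net thrust = P_cap·A_cap − P_rod·A_ann = 7.354e5 N − 1.289e5 N

F ≈ 6.07e5 N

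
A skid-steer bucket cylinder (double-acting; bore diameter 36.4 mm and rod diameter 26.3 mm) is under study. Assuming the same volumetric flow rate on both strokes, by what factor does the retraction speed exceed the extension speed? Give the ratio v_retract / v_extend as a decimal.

Cap-side area A_cap = π/4 × (36.4 mm)² = 1041 mm^2
Rod-side annular area A_ann = π/4 × (36.4² − 26.3²) = 497.4 mm^2
For equal Q, v ∝ 1/A, so v_ret/v_ext = A_cap/A_ann.

v_ret/v_ext ≈ 2.09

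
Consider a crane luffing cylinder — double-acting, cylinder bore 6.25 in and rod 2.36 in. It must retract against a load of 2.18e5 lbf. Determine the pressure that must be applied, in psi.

Rod-side annular area A_ann = π/4 × (6.25² − 2.36²) = 26.31 in^2
Retraction: pressure acts on the annular area.
P = F / A = 2.18e5 lbf / A

P ≈ 8290 psi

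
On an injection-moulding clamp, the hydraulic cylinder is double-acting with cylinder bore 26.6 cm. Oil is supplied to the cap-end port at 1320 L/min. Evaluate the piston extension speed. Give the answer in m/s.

v ≈ 0.396 m/s

Cap-side area A_cap = π/4 × (26.6 cm)² = 555.7 cm^2
v = Q / A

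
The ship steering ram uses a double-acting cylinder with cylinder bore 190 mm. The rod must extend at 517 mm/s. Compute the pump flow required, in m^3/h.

Cap-side area A_cap = π/4 × (190 mm)² = 28350 mm^2
Q = A × v

Q ≈ 52.8 m^3/h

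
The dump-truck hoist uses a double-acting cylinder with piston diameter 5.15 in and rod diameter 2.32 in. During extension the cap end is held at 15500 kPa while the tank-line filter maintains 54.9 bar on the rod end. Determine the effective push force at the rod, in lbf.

F ≈ 33600 lbf

Cap-side area A_cap = π/4 × (5.15 in)² = 20.83 in^2
Rod-side annular area A_ann = π/4 × (5.15² − 2.32²) = 16.60 in^2
Net thrust = P_cap·A_cap − P_rod·A_ann = 46830 lbf − 13220 lbf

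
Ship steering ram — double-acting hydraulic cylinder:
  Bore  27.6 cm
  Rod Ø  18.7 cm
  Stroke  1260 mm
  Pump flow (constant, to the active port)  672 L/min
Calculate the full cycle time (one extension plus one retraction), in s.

Cap-side area A_cap = π/4 × (27.6 cm)² = 598.3 cm^2
Rod-side annular area A_ann = π/4 × (27.6² − 18.7²) = 323.6 cm^2
t_ext = A_cap·L/Q = 6.731 s
t_ret = A_ann·L/Q = 3.641 s
t_cycle = t_ext + t_ret

t ≈ 10.4 s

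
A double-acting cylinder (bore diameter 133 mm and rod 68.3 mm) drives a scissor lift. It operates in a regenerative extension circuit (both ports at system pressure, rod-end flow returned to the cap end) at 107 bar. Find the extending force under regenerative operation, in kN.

F ≈ 39.2 kN

With equal pressure on both faces, forces on the annular region cancel; the net push is pressure × rod cross-section.
Rod cross-section A_rod = π/4 × (68.3 mm)² = 3664 mm^2
F = P × A_rod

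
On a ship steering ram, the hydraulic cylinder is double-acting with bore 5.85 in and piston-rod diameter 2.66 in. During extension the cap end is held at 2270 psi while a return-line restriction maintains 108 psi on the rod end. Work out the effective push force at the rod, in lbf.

Cap-side area A_cap = π/4 × (5.85 in)² = 26.88 in^2
Rod-side annular area A_ann = π/4 × (5.85² − 2.66²) = 21.32 in^2
Net thrust = P_cap·A_cap − P_rod·A_ann = 61010 lbf − 2303 lbf

F ≈ 58700 lbf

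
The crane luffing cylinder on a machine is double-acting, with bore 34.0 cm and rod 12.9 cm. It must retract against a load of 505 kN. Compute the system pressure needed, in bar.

Rod-side annular area A_ann = π/4 × (34.0² − 12.9²) = 777.2 cm^2
Retraction: pressure acts on the annular area.
P = F / A = 505 kN / A

P ≈ 65.0 bar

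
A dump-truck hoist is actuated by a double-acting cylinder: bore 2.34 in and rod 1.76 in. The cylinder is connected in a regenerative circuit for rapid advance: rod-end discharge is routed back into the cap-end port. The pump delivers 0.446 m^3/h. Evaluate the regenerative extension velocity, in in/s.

v ≈ 3.11 in/s

In regeneration the rod-end outflow joins the pump flow into the cap end, so the net volume the pump must supply per unit advance equals the rod cross-section area.
Rod cross-section A_rod = π/4 × (1.76 in)² = 2.433 in^2
v = Q_pump / A_rod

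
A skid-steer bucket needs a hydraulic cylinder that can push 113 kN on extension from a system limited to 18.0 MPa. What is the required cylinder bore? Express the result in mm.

Extension force acts on the full piston face: F = P × (π/4)D².
D = √(4F / (πP)) = √(4 × 113 kN / (π × 18.0 MPa))

D ≈ 89.4 mm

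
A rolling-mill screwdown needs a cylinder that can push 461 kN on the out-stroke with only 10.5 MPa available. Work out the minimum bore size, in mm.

Extension force acts on the full piston face: F = P × (π/4)D².
D = √(4F / (πP)) = √(4 × 461 kN / (π × 10.5 MPa))

D ≈ 236 mm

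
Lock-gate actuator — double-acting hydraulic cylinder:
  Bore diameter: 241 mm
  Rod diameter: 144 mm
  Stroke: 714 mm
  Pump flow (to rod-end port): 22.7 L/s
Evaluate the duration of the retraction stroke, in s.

t ≈ 0.923 s

Rod-side annular area A_ann = π/4 × (241² − 144²) = 29330 mm^2
Swept volume V = A × L; t = V / Q = A·L / Q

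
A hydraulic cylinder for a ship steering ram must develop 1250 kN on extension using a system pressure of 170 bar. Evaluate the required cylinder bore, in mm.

D ≈ 306 mm

Extension force acts on the full piston face: F = P × (π/4)D².
D = √(4F / (πP)) = √(4 × 1250 kN / (π × 170 bar))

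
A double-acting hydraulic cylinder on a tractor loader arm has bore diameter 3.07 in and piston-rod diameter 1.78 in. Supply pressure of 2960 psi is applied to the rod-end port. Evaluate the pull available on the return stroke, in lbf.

Rod-side annular area A_ann = π/4 × (3.07² − 1.78²) = 4.914 in^2
On retraction the pressure acts on the annular area (bore minus rod).
F = P × A_ann

F ≈ 14500 lbf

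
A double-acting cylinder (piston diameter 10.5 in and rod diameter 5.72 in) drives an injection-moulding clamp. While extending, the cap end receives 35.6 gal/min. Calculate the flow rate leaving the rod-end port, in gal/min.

Cap-side area A_cap = π/4 × (10.5 in)² = 86.59 in^2
Rod-side annular area A_ann = π/4 × (10.5² − 5.72²) = 60.89 in^2
Piston speed v = Q_in/A_cap; rod-end outflow Q_out = v × A_ann = Q_in × A_ann/A_cap.

Q_out ≈ 25.0 gal/min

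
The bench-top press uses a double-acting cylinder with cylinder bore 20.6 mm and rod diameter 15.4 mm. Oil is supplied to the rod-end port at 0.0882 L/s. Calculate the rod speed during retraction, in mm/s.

Rod-side annular area A_ann = π/4 × (20.6² − 15.4²) = 147.0 mm^2
Flow into the rod-end port fills the annular volume.
v = Q / A

v ≈ 600 mm/s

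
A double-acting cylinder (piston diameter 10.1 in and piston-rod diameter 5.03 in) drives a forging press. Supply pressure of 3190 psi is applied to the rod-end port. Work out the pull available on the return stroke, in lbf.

Rod-side annular area A_ann = π/4 × (10.1² − 5.03²) = 60.25 in^2
On retraction the pressure acts on the annular area (bore minus rod).
F = P × A_ann

F ≈ 1.92e5 lbf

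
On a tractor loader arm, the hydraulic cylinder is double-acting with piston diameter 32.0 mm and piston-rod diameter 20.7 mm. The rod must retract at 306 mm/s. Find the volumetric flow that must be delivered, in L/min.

Q ≈ 8.59 L/min

Rod-side annular area A_ann = π/4 × (32.0² − 20.7²) = 467.7 mm^2
Q = A × v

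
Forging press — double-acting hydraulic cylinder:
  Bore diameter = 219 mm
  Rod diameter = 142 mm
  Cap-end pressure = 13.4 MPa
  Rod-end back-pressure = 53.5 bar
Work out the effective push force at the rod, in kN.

Cap-side area A_cap = π/4 × (219 mm)² = 37670 mm^2
Rod-side annular area A_ann = π/4 × (219² − 142²) = 21830 mm^2
Net thrust = P_cap·A_cap − P_rod·A_ann = 504.8 kN − 116.8 kN

F ≈ 388 kN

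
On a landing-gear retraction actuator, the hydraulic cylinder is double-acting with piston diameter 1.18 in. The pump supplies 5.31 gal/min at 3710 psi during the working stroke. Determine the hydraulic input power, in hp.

W ≈ 11.5 hp

Hydraulic power = P × Q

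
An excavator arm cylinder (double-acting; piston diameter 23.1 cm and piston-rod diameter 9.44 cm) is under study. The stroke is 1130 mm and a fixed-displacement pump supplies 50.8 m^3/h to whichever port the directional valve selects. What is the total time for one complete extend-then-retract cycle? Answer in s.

Cap-side area A_cap = π/4 × (23.1 cm)² = 419.1 cm^2
Rod-side annular area A_ann = π/4 × (23.1² − 9.44²) = 349.1 cm^2
t_ext = A_cap·L/Q = 3.356 s
t_ret = A_ann·L/Q = 2.796 s
t_cycle = t_ext + t_ret

t ≈ 6.15 s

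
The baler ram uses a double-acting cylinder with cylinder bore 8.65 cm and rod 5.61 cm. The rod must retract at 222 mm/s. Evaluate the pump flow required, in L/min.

Q ≈ 45.4 L/min

Rod-side annular area A_ann = π/4 × (8.65² − 5.61²) = 34.05 cm^2
Q = A × v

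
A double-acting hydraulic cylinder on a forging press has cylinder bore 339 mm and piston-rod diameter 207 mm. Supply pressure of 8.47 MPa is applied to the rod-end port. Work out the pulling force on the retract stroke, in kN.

F ≈ 479 kN

Rod-side annular area A_ann = π/4 × (339² − 207²) = 56610 mm^2
On retraction the pressure acts on the annular area (bore minus rod).
F = P × A_ann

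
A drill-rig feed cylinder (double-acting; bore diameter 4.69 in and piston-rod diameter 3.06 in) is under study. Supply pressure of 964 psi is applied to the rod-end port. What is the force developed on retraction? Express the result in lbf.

Rod-side annular area A_ann = π/4 × (4.69² − 3.06²) = 9.922 in^2
On retraction the pressure acts on the annular area (bore minus rod).
F = P × A_ann

F ≈ 9560 lbf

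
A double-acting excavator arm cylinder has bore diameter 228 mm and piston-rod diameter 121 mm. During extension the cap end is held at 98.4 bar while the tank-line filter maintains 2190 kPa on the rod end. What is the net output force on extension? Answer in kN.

F ≈ 338 kN

Cap-side area A_cap = π/4 × (228 mm)² = 40830 mm^2
Rod-side annular area A_ann = π/4 × (228² − 121²) = 29330 mm^2
Net thrust = P_cap·A_cap − P_rod·A_ann = 401.7 kN − 64.23 kN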